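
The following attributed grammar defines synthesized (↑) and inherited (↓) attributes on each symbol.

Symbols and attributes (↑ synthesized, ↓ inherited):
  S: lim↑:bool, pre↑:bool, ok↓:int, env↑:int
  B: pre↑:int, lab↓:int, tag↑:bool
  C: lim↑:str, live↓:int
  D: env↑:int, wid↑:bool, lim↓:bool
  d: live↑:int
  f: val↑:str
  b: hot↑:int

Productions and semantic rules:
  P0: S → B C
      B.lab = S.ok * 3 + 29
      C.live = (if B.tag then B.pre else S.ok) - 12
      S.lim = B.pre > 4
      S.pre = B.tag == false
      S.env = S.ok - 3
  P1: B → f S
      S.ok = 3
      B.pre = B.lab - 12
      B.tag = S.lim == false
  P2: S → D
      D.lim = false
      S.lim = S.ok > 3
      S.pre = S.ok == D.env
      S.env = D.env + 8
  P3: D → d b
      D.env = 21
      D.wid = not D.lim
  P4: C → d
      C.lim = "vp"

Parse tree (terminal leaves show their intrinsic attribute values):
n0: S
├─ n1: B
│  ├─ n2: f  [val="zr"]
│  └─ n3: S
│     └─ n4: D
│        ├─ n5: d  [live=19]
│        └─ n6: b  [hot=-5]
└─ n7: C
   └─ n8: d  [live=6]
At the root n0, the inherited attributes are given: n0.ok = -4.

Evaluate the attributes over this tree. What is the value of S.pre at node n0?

1. n0.ok = -4  [given at root]
2. n1.lab = 17  [S.ok * 3 + 29]
3. n2.val = "zr"  [terminal]
4. n3.ok = 3  [3]
5. n4.lim = false  [false]
6. n5.live = 19  [terminal]
7. n6.hot = -5  [terminal]
8. n4.env = 21  [21]
9. n4.wid = true  [not D.lim]
10. n3.lim = false  [S.ok > 3]
11. n3.pre = false  [S.ok == D.env]
12. n3.env = 29  [D.env + 8]
13. n1.pre = 5  [B.lab - 12]
14. n1.tag = true  [S.lim == false]
15. n7.live = -7  [(if B.tag then B.pre else S.ok) - 12]
16. n8.live = 6  [terminal]
17. n7.lim = "vp"  ["vp"]
18. n0.lim = true  [B.pre > 4]
19. n0.pre = false  [B.tag == false]
20. n0.env = -7  [S.ok - 3]

false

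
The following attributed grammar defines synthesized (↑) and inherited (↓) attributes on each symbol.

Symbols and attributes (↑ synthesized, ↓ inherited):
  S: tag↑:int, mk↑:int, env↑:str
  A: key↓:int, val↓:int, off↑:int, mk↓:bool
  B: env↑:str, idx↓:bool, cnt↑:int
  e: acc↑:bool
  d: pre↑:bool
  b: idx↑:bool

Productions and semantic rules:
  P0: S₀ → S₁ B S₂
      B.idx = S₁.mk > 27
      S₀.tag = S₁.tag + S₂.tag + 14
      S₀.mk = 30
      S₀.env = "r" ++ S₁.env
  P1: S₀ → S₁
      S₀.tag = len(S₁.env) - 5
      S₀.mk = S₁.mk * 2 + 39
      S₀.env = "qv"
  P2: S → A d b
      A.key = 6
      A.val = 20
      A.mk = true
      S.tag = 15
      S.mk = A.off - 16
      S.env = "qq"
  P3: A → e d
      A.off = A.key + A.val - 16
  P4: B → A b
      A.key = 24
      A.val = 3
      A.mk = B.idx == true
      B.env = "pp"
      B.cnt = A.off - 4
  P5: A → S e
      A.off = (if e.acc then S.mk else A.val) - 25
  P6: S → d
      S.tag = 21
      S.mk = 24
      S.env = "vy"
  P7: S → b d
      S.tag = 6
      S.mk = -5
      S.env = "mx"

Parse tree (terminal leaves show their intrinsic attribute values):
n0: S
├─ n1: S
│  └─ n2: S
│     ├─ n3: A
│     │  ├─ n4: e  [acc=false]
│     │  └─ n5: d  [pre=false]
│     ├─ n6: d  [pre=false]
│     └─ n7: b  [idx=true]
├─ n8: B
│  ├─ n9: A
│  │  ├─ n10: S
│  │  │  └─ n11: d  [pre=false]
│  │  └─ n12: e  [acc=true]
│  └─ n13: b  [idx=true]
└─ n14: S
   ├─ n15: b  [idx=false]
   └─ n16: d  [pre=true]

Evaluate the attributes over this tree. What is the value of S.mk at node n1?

27

1. n3.key = 6  [6]
2. n3.val = 20  [20]
3. n3.mk = true  [true]
4. n4.acc = false  [terminal]
5. n5.pre = false  [terminal]
6. n3.off = 10  [A.key + A.val - 16]
7. n6.pre = false  [terminal]
8. n7.idx = true  [terminal]
9. n2.tag = 15  [15]
10. n2.mk = -6  [A.off - 16]
11. n2.env = "qq"  ["qq"]
12. n1.tag = -3  [len(S₁.env) - 5]
13. n1.mk = 27  [S₁.mk * 2 + 39]
14. n1.env = "qv"  ["qv"]
15. n8.idx = false  [S₁.mk > 27]
16. n9.key = 24  [24]
17. n9.val = 3  [3]
18. n9.mk = false  [B.idx == true]
19. n11.pre = false  [terminal]
20. n10.tag = 21  [21]
21. n10.mk = 24  [24]
22. n10.env = "vy"  ["vy"]
23. n12.acc = true  [terminal]
24. n9.off = -1  [(if e.acc then S.mk else A.val) - 25]
25. n13.idx = true  [terminal]
26. n8.env = "pp"  ["pp"]
27. n8.cnt = -5  [A.off - 4]
28. n15.idx = false  [terminal]
29. n16.pre = true  [terminal]
30. n14.tag = 6  [6]
31. n14.mk = -5  [-5]
32. n14.env = "mx"  ["mx"]
33. n0.tag = 17  [S₁.tag + S₂.tag + 14]
34. n0.mk = 30  [30]
35. n0.env = "rqv"  ["r" ++ S₁.env]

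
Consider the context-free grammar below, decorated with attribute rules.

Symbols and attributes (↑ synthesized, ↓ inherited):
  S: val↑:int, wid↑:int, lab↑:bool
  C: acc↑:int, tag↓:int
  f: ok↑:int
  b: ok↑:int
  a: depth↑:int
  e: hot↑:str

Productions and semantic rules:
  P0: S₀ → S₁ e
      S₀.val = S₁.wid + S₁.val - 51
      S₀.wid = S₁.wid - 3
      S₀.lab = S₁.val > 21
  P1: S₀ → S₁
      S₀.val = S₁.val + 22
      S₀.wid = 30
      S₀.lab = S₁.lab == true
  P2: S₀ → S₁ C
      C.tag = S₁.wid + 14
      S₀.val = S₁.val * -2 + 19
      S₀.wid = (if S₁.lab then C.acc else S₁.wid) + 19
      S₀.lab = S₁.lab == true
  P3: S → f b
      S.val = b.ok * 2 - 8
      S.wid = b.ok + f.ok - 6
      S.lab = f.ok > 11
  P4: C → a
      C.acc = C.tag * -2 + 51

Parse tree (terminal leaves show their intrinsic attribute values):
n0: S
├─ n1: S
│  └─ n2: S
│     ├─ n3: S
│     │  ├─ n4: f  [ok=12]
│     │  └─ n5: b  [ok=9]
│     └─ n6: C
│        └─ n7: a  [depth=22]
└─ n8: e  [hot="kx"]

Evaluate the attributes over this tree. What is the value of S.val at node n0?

0

1. n4.ok = 12  [terminal]
2. n5.ok = 9  [terminal]
3. n3.val = 10  [b.ok * 2 - 8]
4. n3.wid = 15  [b.ok + f.ok - 6]
5. n3.lab = true  [f.ok > 11]
6. n6.tag = 29  [S₁.wid + 14]
7. n7.depth = 22  [terminal]
8. n6.acc = -7  [C.tag * -2 + 51]
9. n2.val = -1  [S₁.val * -2 + 19]
10. n2.wid = 12  [(if S₁.lab then C.acc else S₁.wid) + 19]
11. n2.lab = true  [S₁.lab == true]
12. n1.val = 21  [S₁.val + 22]
13. n1.wid = 30  [30]
14. n1.lab = true  [S₁.lab == true]
15. n8.hot = "kx"  [terminal]
16. n0.val = 0  [S₁.wid + S₁.val - 51]
17. n0.wid = 27  [S₁.wid - 3]
18. n0.lab = false  [S₁.val > 21]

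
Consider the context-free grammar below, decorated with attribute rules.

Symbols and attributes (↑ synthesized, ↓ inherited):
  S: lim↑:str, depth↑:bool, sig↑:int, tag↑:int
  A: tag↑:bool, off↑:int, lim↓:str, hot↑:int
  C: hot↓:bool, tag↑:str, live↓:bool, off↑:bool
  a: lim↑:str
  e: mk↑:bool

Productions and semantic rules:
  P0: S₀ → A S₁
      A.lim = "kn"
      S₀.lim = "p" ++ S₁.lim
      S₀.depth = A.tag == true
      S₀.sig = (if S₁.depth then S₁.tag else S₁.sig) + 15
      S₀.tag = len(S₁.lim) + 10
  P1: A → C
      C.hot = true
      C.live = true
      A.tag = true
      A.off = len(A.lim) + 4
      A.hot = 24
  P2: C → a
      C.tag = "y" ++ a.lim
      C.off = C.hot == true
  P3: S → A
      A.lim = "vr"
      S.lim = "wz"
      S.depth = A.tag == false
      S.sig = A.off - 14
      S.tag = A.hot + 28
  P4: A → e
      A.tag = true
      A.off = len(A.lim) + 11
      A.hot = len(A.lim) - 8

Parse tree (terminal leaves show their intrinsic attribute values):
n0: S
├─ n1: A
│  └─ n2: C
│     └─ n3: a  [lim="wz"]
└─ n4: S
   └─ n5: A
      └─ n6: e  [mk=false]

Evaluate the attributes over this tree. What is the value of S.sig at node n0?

1. n1.lim = "kn"  ["kn"]
2. n2.hot = true  [true]
3. n2.live = true  [true]
4. n3.lim = "wz"  [terminal]
5. n2.tag = "ywz"  ["y" ++ a.lim]
6. n2.off = true  [C.hot == true]
7. n1.tag = true  [true]
8. n1.off = 6  [len(A.lim) + 4]
9. n1.hot = 24  [24]
10. n5.lim = "vr"  ["vr"]
11. n6.mk = false  [terminal]
12. n5.tag = true  [true]
13. n5.off = 13  [len(A.lim) + 11]
14. n5.hot = -6  [len(A.lim) - 8]
15. n4.lim = "wz"  ["wz"]
16. n4.depth = false  [A.tag == false]
17. n4.sig = -1  [A.off - 14]
18. n4.tag = 22  [A.hot + 28]
19. n0.lim = "pwz"  ["p" ++ S₁.lim]
20. n0.depth = true  [A.tag == true]
21. n0.sig = 14  [(if S₁.depth then S₁.tag else S₁.sig) + 15]
22. n0.tag = 12  [len(S₁.lim) + 10]

14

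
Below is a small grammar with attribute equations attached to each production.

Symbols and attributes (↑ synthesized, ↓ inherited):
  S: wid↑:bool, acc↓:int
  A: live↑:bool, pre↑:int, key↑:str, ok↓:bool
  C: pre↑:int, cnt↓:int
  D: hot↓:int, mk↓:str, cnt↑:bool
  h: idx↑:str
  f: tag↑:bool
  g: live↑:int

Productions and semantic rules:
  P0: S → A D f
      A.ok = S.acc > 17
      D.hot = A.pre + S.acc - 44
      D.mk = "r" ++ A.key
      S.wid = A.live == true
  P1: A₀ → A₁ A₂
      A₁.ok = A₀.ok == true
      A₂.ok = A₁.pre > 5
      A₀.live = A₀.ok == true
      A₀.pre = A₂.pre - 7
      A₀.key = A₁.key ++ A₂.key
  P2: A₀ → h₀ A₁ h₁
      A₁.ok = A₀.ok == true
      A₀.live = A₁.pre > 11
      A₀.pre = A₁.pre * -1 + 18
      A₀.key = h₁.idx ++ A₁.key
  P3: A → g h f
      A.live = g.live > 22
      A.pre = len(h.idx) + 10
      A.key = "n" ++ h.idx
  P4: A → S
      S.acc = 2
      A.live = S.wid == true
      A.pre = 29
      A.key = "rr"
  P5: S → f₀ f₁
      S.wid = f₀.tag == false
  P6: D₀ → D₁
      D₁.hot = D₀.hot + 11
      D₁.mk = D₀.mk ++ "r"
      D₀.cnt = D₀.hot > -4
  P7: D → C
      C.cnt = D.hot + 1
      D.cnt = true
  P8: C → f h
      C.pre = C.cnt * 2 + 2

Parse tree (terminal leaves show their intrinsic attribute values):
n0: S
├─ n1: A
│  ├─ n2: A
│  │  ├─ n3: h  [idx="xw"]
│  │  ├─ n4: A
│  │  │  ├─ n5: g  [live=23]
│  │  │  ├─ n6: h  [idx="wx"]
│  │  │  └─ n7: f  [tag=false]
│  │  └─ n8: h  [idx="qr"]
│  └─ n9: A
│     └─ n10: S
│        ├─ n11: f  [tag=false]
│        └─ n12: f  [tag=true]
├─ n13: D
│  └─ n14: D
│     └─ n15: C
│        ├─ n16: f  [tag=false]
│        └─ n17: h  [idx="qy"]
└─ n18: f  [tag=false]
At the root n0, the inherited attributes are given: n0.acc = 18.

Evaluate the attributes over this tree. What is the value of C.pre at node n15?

18

1. n0.acc = 18  [given at root]
2. n1.ok = true  [S.acc > 17]
3. n2.ok = true  [A₀.ok == true]
4. n3.idx = "xw"  [terminal]
5. n4.ok = true  [A₀.ok == true]
6. n5.live = 23  [terminal]
7. n6.idx = "wx"  [terminal]
8. n7.tag = false  [terminal]
9. n4.live = true  [g.live > 22]
10. n4.pre = 12  [len(h.idx) + 10]
11. n4.key = "nwx"  ["n" ++ h.idx]
12. n8.idx = "qr"  [terminal]
13. n2.live = true  [A₁.pre > 11]
14. n2.pre = 6  [A₁.pre * -1 + 18]
15. n2.key = "qrnwx"  [h₁.idx ++ A₁.key]
16. n9.ok = true  [A₁.pre > 5]
17. n10.acc = 2  [2]
18. n11.tag = false  [terminal]
19. n12.tag = true  [terminal]
20. n10.wid = true  [f₀.tag == false]
21. n9.live = true  [S.wid == true]
22. n9.pre = 29  [29]
23. n9.key = "rr"  ["rr"]
24. n1.live = true  [A₀.ok == true]
25. n1.pre = 22  [A₂.pre - 7]
26. n1.key = "qrnwxrr"  [A₁.key ++ A₂.key]
27. n13.hot = -4  [A.pre + S.acc - 44]
28. n13.mk = "rqrnwxrr"  ["r" ++ A.key]
29. n14.hot = 7  [D₀.hot + 11]
30. n14.mk = "rqrnwxrrr"  [D₀.mk ++ "r"]
31. n15.cnt = 8  [D.hot + 1]
32. n16.tag = false  [terminal]
33. n17.idx = "qy"  [terminal]
34. n15.pre = 18  [C.cnt * 2 + 2]
35. n14.cnt = true  [true]
36. n13.cnt = false  [D₀.hot > -4]
37. n18.tag = false  [terminal]
38. n0.wid = true  [A.live == true]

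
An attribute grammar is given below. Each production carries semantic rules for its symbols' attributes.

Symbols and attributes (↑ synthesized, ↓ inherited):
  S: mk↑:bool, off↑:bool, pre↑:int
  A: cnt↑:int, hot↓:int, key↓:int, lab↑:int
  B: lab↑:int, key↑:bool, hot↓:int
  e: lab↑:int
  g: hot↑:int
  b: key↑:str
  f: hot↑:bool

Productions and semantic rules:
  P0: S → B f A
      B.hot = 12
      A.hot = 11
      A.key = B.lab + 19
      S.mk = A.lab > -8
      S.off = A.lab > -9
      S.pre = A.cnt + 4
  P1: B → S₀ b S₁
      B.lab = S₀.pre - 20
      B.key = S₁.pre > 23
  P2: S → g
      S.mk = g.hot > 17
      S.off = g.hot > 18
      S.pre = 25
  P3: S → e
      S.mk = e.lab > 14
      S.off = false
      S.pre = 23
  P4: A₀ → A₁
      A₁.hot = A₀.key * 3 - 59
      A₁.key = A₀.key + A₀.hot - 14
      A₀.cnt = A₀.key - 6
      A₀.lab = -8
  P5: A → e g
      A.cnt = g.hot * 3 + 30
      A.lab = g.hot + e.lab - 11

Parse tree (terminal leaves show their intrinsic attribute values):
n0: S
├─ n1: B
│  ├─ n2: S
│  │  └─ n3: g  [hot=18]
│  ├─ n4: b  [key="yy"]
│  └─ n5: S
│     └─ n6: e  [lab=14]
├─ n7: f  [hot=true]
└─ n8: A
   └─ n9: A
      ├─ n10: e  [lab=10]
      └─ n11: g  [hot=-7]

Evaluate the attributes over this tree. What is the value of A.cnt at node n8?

18

1. n1.hot = 12  [12]
2. n3.hot = 18  [terminal]
3. n2.mk = true  [g.hot > 17]
4. n2.off = false  [g.hot > 18]
5. n2.pre = 25  [25]
6. n4.key = "yy"  [terminal]
7. n6.lab = 14  [terminal]
8. n5.mk = false  [e.lab > 14]
9. n5.off = false  [false]
10. n5.pre = 23  [23]
11. n1.lab = 5  [S₀.pre - 20]
12. n1.key = false  [S₁.pre > 23]
13. n7.hot = true  [terminal]
14. n8.hot = 11  [11]
15. n8.key = 24  [B.lab + 19]
16. n9.hot = 13  [A₀.key * 3 - 59]
17. n9.key = 21  [A₀.key + A₀.hot - 14]
18. n10.lab = 10  [terminal]
19. n11.hot = -7  [terminal]
20. n9.cnt = 9  [g.hot * 3 + 30]
21. n9.lab = -8  [g.hot + e.lab - 11]
22. n8.cnt = 18  [A₀.key - 6]
23. n8.lab = -8  [-8]
24. n0.mk = false  [A.lab > -8]
25. n0.off = true  [A.lab > -9]
26. n0.pre = 22  [A.cnt + 4]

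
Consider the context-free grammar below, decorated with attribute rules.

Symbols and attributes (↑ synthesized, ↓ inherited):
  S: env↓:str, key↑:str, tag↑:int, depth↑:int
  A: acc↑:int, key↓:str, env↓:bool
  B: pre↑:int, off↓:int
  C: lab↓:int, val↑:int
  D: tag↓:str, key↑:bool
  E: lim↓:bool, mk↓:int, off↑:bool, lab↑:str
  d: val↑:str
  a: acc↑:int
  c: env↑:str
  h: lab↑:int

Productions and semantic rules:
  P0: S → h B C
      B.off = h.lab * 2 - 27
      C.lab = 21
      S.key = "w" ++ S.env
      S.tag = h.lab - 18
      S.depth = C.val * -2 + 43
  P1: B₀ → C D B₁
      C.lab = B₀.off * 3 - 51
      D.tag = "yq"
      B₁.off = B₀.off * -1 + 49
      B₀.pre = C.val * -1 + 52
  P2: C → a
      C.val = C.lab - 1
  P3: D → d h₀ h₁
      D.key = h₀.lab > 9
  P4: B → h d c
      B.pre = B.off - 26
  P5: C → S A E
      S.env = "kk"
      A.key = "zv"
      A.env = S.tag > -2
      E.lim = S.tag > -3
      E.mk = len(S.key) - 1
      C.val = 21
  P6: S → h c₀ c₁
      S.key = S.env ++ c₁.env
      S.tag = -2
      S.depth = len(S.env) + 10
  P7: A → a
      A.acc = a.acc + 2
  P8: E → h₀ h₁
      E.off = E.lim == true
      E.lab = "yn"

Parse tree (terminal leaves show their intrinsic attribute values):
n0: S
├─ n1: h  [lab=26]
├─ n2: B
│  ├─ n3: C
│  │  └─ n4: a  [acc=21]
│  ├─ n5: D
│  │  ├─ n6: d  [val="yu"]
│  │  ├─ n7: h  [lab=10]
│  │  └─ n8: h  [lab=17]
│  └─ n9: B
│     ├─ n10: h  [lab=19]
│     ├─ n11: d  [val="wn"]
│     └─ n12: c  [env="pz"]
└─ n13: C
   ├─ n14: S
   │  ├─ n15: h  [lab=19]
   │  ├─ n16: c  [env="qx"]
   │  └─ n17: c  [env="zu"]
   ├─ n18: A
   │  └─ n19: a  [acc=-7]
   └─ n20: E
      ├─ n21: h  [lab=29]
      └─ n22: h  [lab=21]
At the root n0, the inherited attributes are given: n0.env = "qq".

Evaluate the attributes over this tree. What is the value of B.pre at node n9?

1. n0.env = "qq"  [given at root]
2. n1.lab = 26  [terminal]
3. n2.off = 25  [h.lab * 2 - 27]
4. n3.lab = 24  [B₀.off * 3 - 51]
5. n4.acc = 21  [terminal]
6. n3.val = 23  [C.lab - 1]
7. n5.tag = "yq"  ["yq"]
8. n6.val = "yu"  [terminal]
9. n7.lab = 10  [terminal]
10. n8.lab = 17  [terminal]
11. n5.key = true  [h₀.lab > 9]
12. n9.off = 24  [B₀.off * -1 + 49]
13. n10.lab = 19  [terminal]
14. n11.val = "wn"  [terminal]
15. n12.env = "pz"  [terminal]
16. n9.pre = -2  [B.off - 26]
17. n2.pre = 29  [C.val * -1 + 52]
18. n13.lab = 21  [21]
19. n14.env = "kk"  ["kk"]
20. n15.lab = 19  [terminal]
21. n16.env = "qx"  [terminal]
22. n17.env = "zu"  [terminal]
23. n14.key = "kkzu"  [S.env ++ c₁.env]
24. n14.tag = -2  [-2]
25. n14.depth = 12  [len(S.env) + 10]
26. n18.key = "zv"  ["zv"]
27. n18.env = false  [S.tag > -2]
28. n19.acc = -7  [terminal]
29. n18.acc = -5  [a.acc + 2]
30. n20.lim = true  [S.tag > -3]
31. n20.mk = 3  [len(S.key) - 1]
32. n21.lab = 29  [terminal]
33. n22.lab = 21  [terminal]
34. n20.off = true  [E.lim == true]
35. n20.lab = "yn"  ["yn"]
36. n13.val = 21  [21]
37. n0.key = "wqq"  ["w" ++ S.env]
38. n0.tag = 8  [h.lab - 18]
39. n0.depth = 1  [C.val * -2 + 43]

-2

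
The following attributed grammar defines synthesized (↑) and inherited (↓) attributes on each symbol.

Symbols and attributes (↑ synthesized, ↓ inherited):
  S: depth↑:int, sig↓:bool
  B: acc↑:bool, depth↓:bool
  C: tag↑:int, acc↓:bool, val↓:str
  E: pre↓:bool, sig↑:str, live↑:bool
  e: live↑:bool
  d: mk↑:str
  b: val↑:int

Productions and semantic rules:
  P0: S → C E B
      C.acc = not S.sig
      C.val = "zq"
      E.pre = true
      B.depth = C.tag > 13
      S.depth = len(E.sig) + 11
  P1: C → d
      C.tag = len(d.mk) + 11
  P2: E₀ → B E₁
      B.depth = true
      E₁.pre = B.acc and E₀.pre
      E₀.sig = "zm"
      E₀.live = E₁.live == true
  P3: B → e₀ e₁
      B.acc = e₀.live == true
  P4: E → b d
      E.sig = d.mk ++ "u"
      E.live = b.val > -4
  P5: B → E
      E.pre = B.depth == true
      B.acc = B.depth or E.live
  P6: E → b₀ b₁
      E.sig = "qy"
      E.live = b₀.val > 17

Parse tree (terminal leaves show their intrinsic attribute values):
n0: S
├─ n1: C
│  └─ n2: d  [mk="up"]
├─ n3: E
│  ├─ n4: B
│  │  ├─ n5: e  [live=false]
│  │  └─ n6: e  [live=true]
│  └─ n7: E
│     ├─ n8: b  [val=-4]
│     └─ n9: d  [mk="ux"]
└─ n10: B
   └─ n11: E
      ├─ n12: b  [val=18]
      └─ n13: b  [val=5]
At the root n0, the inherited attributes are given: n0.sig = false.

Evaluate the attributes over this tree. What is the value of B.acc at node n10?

1. n0.sig = false  [given at root]
2. n1.acc = true  [not S.sig]
3. n1.val = "zq"  ["zq"]
4. n2.mk = "up"  [terminal]
5. n1.tag = 13  [len(d.mk) + 11]
6. n3.pre = true  [true]
7. n4.depth = true  [true]
8. n5.live = false  [terminal]
9. n6.live = true  [terminal]
10. n4.acc = false  [e₀.live == true]
11. n7.pre = false  [B.acc and E₀.pre]
12. n8.val = -4  [terminal]
13. n9.mk = "ux"  [terminal]
14. n7.sig = "uxu"  [d.mk ++ "u"]
15. n7.live = false  [b.val > -4]
16. n3.sig = "zm"  ["zm"]
17. n3.live = false  [E₁.live == true]
18. n10.depth = false  [C.tag > 13]
19. n11.pre = false  [B.depth == true]
20. n12.val = 18  [terminal]
21. n13.val = 5  [terminal]
22. n11.sig = "qy"  ["qy"]
23. n11.live = true  [b₀.val > 17]
24. n10.acc = true  [B.depth or E.live]
25. n0.depth = 13  [len(E.sig) + 11]

true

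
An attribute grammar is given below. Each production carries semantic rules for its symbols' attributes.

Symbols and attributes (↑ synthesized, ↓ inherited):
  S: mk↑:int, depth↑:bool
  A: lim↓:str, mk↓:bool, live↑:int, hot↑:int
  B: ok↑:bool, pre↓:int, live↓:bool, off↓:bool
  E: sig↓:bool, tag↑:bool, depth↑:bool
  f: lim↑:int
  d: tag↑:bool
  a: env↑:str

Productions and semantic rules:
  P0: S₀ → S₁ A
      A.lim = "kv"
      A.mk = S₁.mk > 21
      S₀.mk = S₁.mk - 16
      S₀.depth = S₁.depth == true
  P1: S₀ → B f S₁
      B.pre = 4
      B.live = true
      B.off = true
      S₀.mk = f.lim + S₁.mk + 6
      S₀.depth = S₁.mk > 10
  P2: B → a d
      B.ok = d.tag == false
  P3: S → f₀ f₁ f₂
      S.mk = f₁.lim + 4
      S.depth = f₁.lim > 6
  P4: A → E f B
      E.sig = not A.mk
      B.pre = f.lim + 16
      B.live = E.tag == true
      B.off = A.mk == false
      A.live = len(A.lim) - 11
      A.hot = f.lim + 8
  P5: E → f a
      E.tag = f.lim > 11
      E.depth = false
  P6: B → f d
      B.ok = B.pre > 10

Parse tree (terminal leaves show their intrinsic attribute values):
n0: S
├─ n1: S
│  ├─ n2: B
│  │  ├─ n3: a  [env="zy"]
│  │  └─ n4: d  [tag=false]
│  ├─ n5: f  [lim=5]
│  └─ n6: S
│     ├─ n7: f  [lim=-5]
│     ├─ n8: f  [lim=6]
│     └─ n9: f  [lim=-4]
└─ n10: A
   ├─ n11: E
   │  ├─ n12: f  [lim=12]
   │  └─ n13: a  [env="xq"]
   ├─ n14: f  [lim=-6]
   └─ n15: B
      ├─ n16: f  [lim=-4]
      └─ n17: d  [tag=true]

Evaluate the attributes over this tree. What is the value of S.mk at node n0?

5

1. n2.pre = 4  [4]
2. n2.live = true  [true]
3. n2.off = true  [true]
4. n3.env = "zy"  [terminal]
5. n4.tag = false  [terminal]
6. n2.ok = true  [d.tag == false]
7. n5.lim = 5  [terminal]
8. n7.lim = -5  [terminal]
9. n8.lim = 6  [terminal]
10. n9.lim = -4  [terminal]
11. n6.mk = 10  [f₁.lim + 4]
12. n6.depth = false  [f₁.lim > 6]
13. n1.mk = 21  [f.lim + S₁.mk + 6]
14. n1.depth = false  [S₁.mk > 10]
15. n10.lim = "kv"  ["kv"]
16. n10.mk = false  [S₁.mk > 21]
17. n11.sig = true  [not A.mk]
18. n12.lim = 12  [terminal]
19. n13.env = "xq"  [terminal]
20. n11.tag = true  [f.lim > 11]
21. n11.depth = false  [false]
22. n14.lim = -6  [terminal]
23. n15.pre = 10  [f.lim + 16]
24. n15.live = true  [E.tag == true]
25. n15.off = true  [A.mk == false]
26. n16.lim = -4  [terminal]
27. n17.tag = true  [terminal]
28. n15.ok = false  [B.pre > 10]
29. n10.live = -9  [len(A.lim) - 11]
30. n10.hot = 2  [f.lim + 8]
31. n0.mk = 5  [S₁.mk - 16]
32. n0.depth = false  [S₁.depth == true]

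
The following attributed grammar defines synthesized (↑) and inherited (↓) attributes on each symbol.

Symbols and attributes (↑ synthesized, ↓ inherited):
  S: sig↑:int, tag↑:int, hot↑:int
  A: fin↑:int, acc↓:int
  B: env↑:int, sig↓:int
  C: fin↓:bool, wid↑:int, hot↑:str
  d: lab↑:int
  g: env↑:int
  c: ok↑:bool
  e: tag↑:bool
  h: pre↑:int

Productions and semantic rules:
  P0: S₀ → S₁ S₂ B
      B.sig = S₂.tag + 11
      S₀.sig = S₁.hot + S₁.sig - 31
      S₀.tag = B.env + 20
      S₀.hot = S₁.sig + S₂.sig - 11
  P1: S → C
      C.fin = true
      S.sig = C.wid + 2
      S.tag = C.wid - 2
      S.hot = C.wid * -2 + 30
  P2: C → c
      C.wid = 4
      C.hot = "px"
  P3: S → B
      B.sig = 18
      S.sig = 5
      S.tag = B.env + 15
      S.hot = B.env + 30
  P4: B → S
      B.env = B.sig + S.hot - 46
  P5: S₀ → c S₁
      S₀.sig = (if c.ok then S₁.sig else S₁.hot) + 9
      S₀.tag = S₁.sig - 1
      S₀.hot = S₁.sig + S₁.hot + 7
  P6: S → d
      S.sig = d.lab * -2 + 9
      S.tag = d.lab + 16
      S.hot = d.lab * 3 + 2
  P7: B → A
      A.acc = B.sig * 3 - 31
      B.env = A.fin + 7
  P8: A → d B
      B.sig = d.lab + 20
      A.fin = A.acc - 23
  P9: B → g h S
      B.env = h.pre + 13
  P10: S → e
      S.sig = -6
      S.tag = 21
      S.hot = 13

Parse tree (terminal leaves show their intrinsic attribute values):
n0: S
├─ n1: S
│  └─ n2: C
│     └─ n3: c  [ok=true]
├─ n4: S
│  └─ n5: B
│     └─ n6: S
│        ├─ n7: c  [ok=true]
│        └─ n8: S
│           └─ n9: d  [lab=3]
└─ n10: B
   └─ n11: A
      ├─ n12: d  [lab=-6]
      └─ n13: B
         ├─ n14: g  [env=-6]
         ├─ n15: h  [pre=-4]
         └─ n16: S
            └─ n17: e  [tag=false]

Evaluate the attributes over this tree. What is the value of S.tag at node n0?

30

1. n2.fin = true  [true]
2. n3.ok = true  [terminal]
3. n2.wid = 4  [4]
4. n2.hot = "px"  ["px"]
5. n1.sig = 6  [C.wid + 2]
6. n1.tag = 2  [C.wid - 2]
7. n1.hot = 22  [C.wid * -2 + 30]
8. n5.sig = 18  [18]
9. n7.ok = true  [terminal]
10. n9.lab = 3  [terminal]
11. n8.sig = 3  [d.lab * -2 + 9]
12. n8.tag = 19  [d.lab + 16]
13. n8.hot = 11  [d.lab * 3 + 2]
14. n6.sig = 12  [(if c.ok then S₁.sig else S₁.hot) + 9]
15. n6.tag = 2  [S₁.sig - 1]
16. n6.hot = 21  [S₁.sig + S₁.hot + 7]
17. n5.env = -7  [B.sig + S.hot - 46]
18. n4.sig = 5  [5]
19. n4.tag = 8  [B.env + 15]
20. n4.hot = 23  [B.env + 30]
21. n10.sig = 19  [S₂.tag + 11]
22. n11.acc = 26  [B.sig * 3 - 31]
23. n12.lab = -6  [terminal]
24. n13.sig = 14  [d.lab + 20]
25. n14.env = -6  [terminal]
26. n15.pre = -4  [terminal]
27. n17.tag = false  [terminal]
28. n16.sig = -6  [-6]
29. n16.tag = 21  [21]
30. n16.hot = 13  [13]
31. n13.env = 9  [h.pre + 13]
32. n11.fin = 3  [A.acc - 23]
33. n10.env = 10  [A.fin + 7]
34. n0.sig = -3  [S₁.hot + S₁.sig - 31]
35. n0.tag = 30  [B.env + 20]
36. n0.hot = 0  [S₁.sig + S₂.sig - 11]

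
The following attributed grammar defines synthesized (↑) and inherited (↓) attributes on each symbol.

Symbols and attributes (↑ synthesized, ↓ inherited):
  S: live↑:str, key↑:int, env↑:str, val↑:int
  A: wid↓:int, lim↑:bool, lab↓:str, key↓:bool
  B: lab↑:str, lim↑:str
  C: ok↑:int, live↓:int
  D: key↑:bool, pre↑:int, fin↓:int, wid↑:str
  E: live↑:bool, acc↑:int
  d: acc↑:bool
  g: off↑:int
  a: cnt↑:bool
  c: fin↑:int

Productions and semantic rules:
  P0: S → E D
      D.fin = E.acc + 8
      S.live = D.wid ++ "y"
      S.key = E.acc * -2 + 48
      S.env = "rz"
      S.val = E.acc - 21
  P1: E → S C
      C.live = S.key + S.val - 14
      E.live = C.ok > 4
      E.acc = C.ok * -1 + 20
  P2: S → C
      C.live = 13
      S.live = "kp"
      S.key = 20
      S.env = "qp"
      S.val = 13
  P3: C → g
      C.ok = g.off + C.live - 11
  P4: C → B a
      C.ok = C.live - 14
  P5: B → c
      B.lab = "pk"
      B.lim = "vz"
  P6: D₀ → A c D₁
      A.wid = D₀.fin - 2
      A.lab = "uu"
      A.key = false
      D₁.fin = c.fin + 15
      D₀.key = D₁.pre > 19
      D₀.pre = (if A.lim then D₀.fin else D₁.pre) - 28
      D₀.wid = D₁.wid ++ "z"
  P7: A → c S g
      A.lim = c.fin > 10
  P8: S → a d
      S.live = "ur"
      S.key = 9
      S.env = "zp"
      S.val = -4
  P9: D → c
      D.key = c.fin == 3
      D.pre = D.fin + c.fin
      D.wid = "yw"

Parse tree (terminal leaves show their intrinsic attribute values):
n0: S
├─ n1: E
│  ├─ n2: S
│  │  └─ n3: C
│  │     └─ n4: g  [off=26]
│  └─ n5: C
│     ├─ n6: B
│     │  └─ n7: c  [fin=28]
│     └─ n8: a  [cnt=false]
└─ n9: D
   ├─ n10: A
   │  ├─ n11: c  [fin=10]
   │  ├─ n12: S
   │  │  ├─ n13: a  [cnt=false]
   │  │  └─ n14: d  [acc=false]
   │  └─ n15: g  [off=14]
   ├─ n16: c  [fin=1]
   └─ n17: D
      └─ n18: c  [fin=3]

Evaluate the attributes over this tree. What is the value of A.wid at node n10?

21

1. n3.live = 13  [13]
2. n4.off = 26  [terminal]
3. n3.ok = 28  [g.off + C.live - 11]
4. n2.live = "kp"  ["kp"]
5. n2.key = 20  [20]
6. n2.env = "qp"  ["qp"]
7. n2.val = 13  [13]
8. n5.live = 19  [S.key + S.val - 14]
9. n7.fin = 28  [terminal]
10. n6.lab = "pk"  ["pk"]
11. n6.lim = "vz"  ["vz"]
12. n8.cnt = false  [terminal]
13. n5.ok = 5  [C.live - 14]
14. n1.live = true  [C.ok > 4]
15. n1.acc = 15  [C.ok * -1 + 20]
16. n9.fin = 23  [E.acc + 8]
17. n10.wid = 21  [D₀.fin - 2]
18. n10.lab = "uu"  ["uu"]
19. n10.key = false  [false]
20. n11.fin = 10  [terminal]
21. n13.cnt = false  [terminal]
22. n14.acc = false  [terminal]
23. n12.live = "ur"  ["ur"]
24. n12.key = 9  [9]
25. n12.env = "zp"  ["zp"]
26. n12.val = -4  [-4]
27. n15.off = 14  [terminal]
28. n10.lim = false  [c.fin > 10]
29. n16.fin = 1  [terminal]
30. n17.fin = 16  [c.fin + 15]
31. n18.fin = 3  [terminal]
32. n17.key = true  [c.fin == 3]
33. n17.pre = 19  [D.fin + c.fin]
34. n17.wid = "yw"  ["yw"]
35. n9.key = false  [D₁.pre > 19]
36. n9.pre = -9  [(if A.lim then D₀.fin else D₁.pre) - 28]
37. n9.wid = "ywz"  [D₁.wid ++ "z"]
38. n0.live = "ywzy"  [D.wid ++ "y"]
39. n0.key = 18  [E.acc * -2 + 48]
40. n0.env = "rz"  ["rz"]
41. n0.val = -6  [E.acc - 21]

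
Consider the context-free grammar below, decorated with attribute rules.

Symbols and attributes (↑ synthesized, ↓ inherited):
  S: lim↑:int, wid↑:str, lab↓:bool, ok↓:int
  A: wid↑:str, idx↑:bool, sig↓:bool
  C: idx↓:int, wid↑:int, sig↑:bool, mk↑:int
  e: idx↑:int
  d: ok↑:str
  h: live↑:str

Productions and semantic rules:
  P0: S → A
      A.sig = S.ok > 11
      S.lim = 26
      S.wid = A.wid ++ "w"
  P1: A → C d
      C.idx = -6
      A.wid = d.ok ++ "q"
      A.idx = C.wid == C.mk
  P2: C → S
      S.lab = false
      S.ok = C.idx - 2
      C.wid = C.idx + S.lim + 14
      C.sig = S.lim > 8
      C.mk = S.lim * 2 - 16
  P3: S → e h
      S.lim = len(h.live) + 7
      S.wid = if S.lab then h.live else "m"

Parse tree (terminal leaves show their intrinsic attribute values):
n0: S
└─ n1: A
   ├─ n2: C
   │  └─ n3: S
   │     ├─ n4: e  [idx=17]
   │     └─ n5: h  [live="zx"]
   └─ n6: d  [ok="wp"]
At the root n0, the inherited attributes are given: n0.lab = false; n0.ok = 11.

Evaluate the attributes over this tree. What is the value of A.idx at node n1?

1. n0.lab = false  [given at root]
2. n0.ok = 11  [given at root]
3. n1.sig = false  [S.ok > 11]
4. n2.idx = -6  [-6]
5. n3.lab = false  [false]
6. n3.ok = -8  [C.idx - 2]
7. n4.idx = 17  [terminal]
8. n5.live = "zx"  [terminal]
9. n3.lim = 9  [len(h.live) + 7]
10. n3.wid = "m"  [if S.lab then h.live else "m"]
11. n2.wid = 17  [C.idx + S.lim + 14]
12. n2.sig = true  [S.lim > 8]
13. n2.mk = 2  [S.lim * 2 - 16]
14. n6.ok = "wp"  [terminal]
15. n1.wid = "wpq"  [d.ok ++ "q"]
16. n1.idx = false  [C.wid == C.mk]
17. n0.lim = 26  [26]
18. n0.wid = "wpqw"  [A.wid ++ "w"]

false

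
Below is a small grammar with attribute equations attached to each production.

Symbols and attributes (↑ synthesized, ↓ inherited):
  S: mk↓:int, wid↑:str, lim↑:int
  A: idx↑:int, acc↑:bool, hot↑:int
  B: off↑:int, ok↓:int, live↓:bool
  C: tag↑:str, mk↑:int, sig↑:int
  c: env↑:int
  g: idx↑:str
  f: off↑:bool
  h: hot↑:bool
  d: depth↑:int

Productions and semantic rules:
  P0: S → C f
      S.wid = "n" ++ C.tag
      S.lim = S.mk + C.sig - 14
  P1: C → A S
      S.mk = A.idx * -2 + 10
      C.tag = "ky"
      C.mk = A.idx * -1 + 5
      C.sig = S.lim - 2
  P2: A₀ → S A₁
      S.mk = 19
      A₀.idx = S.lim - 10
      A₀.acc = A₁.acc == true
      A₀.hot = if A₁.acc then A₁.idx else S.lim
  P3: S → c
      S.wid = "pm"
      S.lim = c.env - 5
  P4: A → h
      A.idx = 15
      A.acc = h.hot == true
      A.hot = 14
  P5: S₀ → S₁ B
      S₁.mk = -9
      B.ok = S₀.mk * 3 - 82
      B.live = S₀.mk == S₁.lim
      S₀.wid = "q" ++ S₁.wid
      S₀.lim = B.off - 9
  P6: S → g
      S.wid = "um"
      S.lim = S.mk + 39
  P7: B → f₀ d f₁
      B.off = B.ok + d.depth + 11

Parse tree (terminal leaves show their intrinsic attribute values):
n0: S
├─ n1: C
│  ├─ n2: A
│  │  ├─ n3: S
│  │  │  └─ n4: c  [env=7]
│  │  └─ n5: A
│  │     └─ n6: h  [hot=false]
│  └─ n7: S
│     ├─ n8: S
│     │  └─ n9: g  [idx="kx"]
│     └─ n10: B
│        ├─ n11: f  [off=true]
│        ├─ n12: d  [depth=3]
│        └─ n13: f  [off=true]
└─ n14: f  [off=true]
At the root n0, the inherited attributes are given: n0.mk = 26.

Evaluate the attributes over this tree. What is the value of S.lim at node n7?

1

1. n0.mk = 26  [given at root]
2. n3.mk = 19  [19]
3. n4.env = 7  [terminal]
4. n3.wid = "pm"  ["pm"]
5. n3.lim = 2  [c.env - 5]
6. n6.hot = false  [terminal]
7. n5.idx = 15  [15]
8. n5.acc = false  [h.hot == true]
9. n5.hot = 14  [14]
10. n2.idx = -8  [S.lim - 10]
11. n2.acc = false  [A₁.acc == true]
12. n2.hot = 2  [if A₁.acc then A₁.idx else S.lim]
13. n7.mk = 26  [A.idx * -2 + 10]
14. n8.mk = -9  [-9]
15. n9.idx = "kx"  [terminal]
16. n8.wid = "um"  ["um"]
17. n8.lim = 30  [S.mk + 39]
18. n10.ok = -4  [S₀.mk * 3 - 82]
19. n10.live = false  [S₀.mk == S₁.lim]
20. n11.off = true  [terminal]
21. n12.depth = 3  [terminal]
22. n13.off = true  [terminal]
23. n10.off = 10  [B.ok + d.depth + 11]
24. n7.wid = "qum"  ["q" ++ S₁.wid]
25. n7.lim = 1  [B.off - 9]
26. n1.tag = "ky"  ["ky"]
27. n1.mk = 13  [A.idx * -1 + 5]
28. n1.sig = -1  [S.lim - 2]
29. n14.off = true  [terminal]
30. n0.wid = "nky"  ["n" ++ C.tag]
31. n0.lim = 11  [S.mk + C.sig - 14]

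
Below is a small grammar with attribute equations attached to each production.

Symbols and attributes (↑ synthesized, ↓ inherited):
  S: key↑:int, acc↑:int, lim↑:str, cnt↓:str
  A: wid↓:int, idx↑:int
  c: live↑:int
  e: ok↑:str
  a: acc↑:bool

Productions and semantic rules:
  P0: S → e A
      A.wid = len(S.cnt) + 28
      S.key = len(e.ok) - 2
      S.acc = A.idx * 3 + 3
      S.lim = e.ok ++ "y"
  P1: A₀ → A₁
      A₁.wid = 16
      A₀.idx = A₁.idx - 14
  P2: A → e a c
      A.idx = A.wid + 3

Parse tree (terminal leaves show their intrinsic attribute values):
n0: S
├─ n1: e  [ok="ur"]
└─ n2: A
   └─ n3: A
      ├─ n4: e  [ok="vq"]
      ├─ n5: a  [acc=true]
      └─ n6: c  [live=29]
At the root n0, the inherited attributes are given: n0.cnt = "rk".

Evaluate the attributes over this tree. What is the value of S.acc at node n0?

1. n0.cnt = "rk"  [given at root]
2. n1.ok = "ur"  [terminal]
3. n2.wid = 30  [len(S.cnt) + 28]
4. n3.wid = 16  [16]
5. n4.ok = "vq"  [terminal]
6. n5.acc = true  [terminal]
7. n6.live = 29  [terminal]
8. n3.idx = 19  [A.wid + 3]
9. n2.idx = 5  [A₁.idx - 14]
10. n0.key = 0  [len(e.ok) - 2]
11. n0.acc = 18  [A.idx * 3 + 3]
12. n0.lim = "ury"  [e.ok ++ "y"]

18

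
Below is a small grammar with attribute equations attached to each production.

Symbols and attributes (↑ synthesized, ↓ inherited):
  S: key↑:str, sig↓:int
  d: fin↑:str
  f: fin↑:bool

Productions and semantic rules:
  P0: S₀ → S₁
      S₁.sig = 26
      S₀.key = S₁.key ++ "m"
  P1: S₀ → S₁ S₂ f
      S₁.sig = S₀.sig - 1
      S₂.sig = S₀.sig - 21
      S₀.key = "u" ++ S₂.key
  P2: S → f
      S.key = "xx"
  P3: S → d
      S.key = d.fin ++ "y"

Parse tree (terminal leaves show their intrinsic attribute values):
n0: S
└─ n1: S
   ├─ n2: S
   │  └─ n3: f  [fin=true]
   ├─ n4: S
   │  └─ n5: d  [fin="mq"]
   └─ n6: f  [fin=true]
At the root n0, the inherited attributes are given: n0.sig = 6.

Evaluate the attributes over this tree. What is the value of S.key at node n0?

"umqym"

1. n0.sig = 6  [given at root]
2. n1.sig = 26  [26]
3. n2.sig = 25  [S₀.sig - 1]
4. n3.fin = true  [terminal]
5. n2.key = "xx"  ["xx"]
6. n4.sig = 5  [S₀.sig - 21]
7. n5.fin = "mq"  [terminal]
8. n4.key = "mqy"  [d.fin ++ "y"]
9. n6.fin = true  [terminal]
10. n1.key = "umqy"  ["u" ++ S₂.key]
11. n0.key = "umqym"  [S₁.key ++ "m"]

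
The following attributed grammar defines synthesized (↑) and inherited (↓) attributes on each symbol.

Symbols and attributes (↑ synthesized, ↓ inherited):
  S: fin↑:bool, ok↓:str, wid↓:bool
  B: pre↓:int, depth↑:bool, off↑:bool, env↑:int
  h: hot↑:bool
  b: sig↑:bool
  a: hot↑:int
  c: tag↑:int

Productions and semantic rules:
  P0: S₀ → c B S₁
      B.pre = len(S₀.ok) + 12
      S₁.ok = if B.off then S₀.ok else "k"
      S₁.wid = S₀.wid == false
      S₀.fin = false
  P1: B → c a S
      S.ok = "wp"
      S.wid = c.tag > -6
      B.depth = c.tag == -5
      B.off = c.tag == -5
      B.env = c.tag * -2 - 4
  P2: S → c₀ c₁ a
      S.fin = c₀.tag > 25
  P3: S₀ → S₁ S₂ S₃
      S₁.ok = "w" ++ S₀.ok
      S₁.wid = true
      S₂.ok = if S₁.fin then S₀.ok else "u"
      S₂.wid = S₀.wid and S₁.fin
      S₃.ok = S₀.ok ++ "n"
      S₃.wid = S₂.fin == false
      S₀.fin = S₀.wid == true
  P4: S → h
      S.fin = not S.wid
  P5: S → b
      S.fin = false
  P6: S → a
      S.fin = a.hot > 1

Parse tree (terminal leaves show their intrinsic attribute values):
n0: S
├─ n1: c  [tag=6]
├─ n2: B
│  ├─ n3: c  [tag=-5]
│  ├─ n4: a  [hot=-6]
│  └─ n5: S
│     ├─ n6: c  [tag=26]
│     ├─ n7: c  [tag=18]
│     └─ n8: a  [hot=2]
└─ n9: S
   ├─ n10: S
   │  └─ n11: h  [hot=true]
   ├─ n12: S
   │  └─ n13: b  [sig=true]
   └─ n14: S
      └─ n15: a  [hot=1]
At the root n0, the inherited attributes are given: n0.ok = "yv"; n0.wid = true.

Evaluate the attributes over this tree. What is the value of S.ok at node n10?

"wyv"

1. n0.ok = "yv"  [given at root]
2. n0.wid = true  [given at root]
3. n1.tag = 6  [terminal]
4. n2.pre = 14  [len(S₀.ok) + 12]
5. n3.tag = -5  [terminal]
6. n4.hot = -6  [terminal]
7. n5.ok = "wp"  ["wp"]
8. n5.wid = true  [c.tag > -6]
9. n6.tag = 26  [terminal]
10. n7.tag = 18  [terminal]
11. n8.hot = 2  [terminal]
12. n5.fin = true  [c₀.tag > 25]
13. n2.depth = true  [c.tag == -5]
14. n2.off = true  [c.tag == -5]
15. n2.env = 6  [c.tag * -2 - 4]
16. n9.ok = "yv"  [if B.off then S₀.ok else "k"]
17. n9.wid = false  [S₀.wid == false]
18. n10.ok = "wyv"  ["w" ++ S₀.ok]
19. n10.wid = true  [true]
20. n11.hot = true  [terminal]
21. n10.fin = false  [not S.wid]
22. n12.ok = "u"  [if S₁.fin then S₀.ok else "u"]
23. n12.wid = false  [S₀.wid and S₁.fin]
24. n13.sig = true  [terminal]
25. n12.fin = false  [false]
26. n14.ok = "yvn"  [S₀.ok ++ "n"]
27. n14.wid = true  [S₂.fin == false]
28. n15.hot = 1  [terminal]
29. n14.fin = false  [a.hot > 1]
30. n9.fin = false  [S₀.wid == true]
31. n0.fin = false  [false]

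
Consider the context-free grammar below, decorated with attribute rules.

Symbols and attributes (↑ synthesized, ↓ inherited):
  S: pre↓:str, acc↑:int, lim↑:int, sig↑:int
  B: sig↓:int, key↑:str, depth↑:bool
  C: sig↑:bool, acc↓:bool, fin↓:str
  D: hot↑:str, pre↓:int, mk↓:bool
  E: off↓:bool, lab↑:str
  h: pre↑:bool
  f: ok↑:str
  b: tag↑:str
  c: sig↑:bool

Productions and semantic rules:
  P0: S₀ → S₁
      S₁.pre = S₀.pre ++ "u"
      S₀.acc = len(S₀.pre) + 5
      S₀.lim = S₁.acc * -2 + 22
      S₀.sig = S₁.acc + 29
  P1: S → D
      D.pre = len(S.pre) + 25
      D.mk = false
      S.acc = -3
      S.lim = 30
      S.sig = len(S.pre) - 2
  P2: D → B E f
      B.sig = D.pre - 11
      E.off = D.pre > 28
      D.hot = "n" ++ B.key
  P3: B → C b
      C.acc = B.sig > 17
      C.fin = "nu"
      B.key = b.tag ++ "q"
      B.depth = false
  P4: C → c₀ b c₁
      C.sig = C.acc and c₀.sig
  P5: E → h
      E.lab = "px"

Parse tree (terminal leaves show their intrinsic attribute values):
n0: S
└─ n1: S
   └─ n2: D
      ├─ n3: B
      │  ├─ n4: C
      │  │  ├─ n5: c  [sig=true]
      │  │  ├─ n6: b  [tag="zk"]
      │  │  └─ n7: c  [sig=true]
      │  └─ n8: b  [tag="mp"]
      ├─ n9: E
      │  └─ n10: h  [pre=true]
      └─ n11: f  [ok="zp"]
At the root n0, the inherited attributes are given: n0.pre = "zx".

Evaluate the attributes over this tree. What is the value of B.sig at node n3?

17

1. n0.pre = "zx"  [given at root]
2. n1.pre = "zxu"  [S₀.pre ++ "u"]
3. n2.pre = 28  [len(S.pre) + 25]
4. n2.mk = false  [false]
5. n3.sig = 17  [D.pre - 11]
6. n4.acc = false  [B.sig > 17]
7. n4.fin = "nu"  ["nu"]
8. n5.sig = true  [terminal]
9. n6.tag = "zk"  [terminal]
10. n7.sig = true  [terminal]
11. n4.sig = false  [C.acc and c₀.sig]
12. n8.tag = "mp"  [terminal]
13. n3.key = "mpq"  [b.tag ++ "q"]
14. n3.depth = false  [false]
15. n9.off = false  [D.pre > 28]
16. n10.pre = true  [terminal]
17. n9.lab = "px"  ["px"]
18. n11.ok = "zp"  [terminal]
19. n2.hot = "nmpq"  ["n" ++ B.key]
20. n1.acc = -3  [-3]
21. n1.lim = 30  [30]
22. n1.sig = 1  [len(S.pre) - 2]
23. n0.acc = 7  [len(S₀.pre) + 5]
24. n0.lim = 28  [S₁.acc * -2 + 22]
25. n0.sig = 26  [S₁.acc + 29]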